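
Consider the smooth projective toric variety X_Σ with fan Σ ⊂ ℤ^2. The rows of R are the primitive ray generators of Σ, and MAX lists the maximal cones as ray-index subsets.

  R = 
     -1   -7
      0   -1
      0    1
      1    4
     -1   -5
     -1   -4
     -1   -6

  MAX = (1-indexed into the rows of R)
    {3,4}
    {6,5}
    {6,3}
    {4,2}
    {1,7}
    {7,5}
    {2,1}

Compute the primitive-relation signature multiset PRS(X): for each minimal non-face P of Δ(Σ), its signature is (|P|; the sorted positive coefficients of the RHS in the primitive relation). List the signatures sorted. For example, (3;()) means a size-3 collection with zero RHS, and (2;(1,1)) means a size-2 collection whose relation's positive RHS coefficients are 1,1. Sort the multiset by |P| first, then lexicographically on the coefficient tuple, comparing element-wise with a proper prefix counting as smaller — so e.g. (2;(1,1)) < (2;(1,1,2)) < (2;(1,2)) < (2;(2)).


14 collections generate NE(X_Σ); each relation:

  {2,3}:  v_{2} + v_{3} = 0  ⟹  sig = (2;())
  {4,6}:  v_{4} + v_{6} = 0  ⟹  sig = (2;())
  {1,3}:  v_{1} + v_{3} = v_{7}  ⟹  sig = (2;(1))
  {2,5}:  v_{2} + v_{5} = v_{7}  ⟹  sig = (2;(1))
  {2,6}:  v_{2} + v_{6} = v_{5}  ⟹  sig = (2;(1))
  {2,7}:  v_{2} + v_{7} = v_{1}  ⟹  sig = (2;(1))
  {3,5}:  v_{3} + v_{5} = v_{6}  ⟹  sig = (2;(1))
  {3,7}:  v_{3} + v_{7} = v_{5}  ⟹  sig = (2;(1))
  {4,5}:  v_{4} + v_{5} = v_{2}  ⟹  sig = (2;(1))
  {1,6}:  v_{1} + v_{6} = v_{5} + v_{7}  ⟹  sig = (2;(1,1))
  {1,5}:  v_{1} + v_{5} = 2·v_{7}  ⟹  sig = (2;(2))
  {4,7}:  v_{4} + v_{7} = 2·v_{2}  ⟹  sig = (2;(2))
  {6,7}:  v_{6} + v_{7} = 2·v_{5}  ⟹  sig = (2;(2))
  {1,4}:  v_{1} + v_{4} = 3·v_{2}  ⟹  sig = (2;(3))

Hence PRS(X_Σ) =
{ (2;()) ×2,  (2;(1)) ×7,  (2;(1,1)),  (2;(2)) ×3,  (2;(3)) }


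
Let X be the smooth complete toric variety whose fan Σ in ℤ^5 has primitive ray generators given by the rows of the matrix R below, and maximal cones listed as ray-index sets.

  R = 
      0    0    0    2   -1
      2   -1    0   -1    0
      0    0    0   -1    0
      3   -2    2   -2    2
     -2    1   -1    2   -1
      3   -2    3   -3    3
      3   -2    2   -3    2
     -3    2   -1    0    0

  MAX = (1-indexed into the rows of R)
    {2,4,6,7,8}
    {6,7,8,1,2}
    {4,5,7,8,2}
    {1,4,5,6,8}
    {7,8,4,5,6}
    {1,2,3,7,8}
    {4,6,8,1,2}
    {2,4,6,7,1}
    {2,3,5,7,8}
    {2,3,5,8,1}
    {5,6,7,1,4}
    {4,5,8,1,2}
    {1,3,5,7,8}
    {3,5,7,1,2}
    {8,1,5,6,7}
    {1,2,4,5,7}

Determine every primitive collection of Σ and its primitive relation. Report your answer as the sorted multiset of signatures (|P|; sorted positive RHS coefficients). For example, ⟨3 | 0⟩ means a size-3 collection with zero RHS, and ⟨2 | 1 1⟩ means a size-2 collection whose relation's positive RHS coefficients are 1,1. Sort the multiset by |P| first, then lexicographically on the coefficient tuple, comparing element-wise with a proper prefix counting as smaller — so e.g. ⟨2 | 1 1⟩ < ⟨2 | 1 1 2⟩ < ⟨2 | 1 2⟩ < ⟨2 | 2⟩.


Minimal non-faces — 5 found among 8 rays, 16 max cones:

  P = {3,4}:  v_{3} + v_{4} = v_{7} — sig = ⟨2 | 1⟩
  P = {3,6}:  v_{3} + v_{6} = v_{1} + 2·v_{7} + v_{8} — sig = ⟨2 | 1 1 2⟩
  P = {2,5,6}:  v_{2} + v_{5} + v_{6} = v_{4} — sig = ⟨3 | 1⟩
  P = {1,4,7,8}:  v_{1} + v_{4} + v_{7} + v_{8} = v_{6} — sig = ⟨4 | 1⟩
  P = {1,2,5,7,8}:  v_{1} + v_{2} + v_{5} + v_{7} + v_{8} = 0 — sig = ⟨5 | 0⟩

Signatures (|P|; sorted positive RHS coefficients), sorted:
[⟨2 | 1⟩, ⟨2 | 1 1 2⟩, ⟨3 | 1⟩, ⟨4 | 1⟩, ⟨5 | 0⟩]


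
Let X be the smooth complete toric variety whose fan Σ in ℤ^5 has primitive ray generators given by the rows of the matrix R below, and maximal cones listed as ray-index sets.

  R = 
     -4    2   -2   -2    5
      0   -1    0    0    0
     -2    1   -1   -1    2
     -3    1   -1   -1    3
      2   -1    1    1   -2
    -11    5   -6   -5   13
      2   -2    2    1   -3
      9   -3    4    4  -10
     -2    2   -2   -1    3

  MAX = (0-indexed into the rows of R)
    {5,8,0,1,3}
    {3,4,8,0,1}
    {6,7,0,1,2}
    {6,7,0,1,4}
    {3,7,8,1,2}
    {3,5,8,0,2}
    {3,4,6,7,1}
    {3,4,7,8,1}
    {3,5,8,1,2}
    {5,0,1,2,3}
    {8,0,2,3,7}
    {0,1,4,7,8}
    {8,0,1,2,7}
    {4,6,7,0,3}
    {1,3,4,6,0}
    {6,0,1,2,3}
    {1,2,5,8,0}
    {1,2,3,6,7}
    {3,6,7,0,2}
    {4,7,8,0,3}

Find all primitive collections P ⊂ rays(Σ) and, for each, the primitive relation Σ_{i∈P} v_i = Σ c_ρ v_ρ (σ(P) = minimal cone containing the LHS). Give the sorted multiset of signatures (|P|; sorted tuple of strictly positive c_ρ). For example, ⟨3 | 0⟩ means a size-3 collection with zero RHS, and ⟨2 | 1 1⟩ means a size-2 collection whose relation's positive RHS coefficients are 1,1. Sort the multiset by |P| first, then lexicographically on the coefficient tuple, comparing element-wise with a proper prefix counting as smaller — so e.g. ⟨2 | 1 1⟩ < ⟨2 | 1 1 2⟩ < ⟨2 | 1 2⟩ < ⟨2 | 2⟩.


7 minimal non-faces of Δ(Σ) (on 9 rays):

  P = {2,4}:  v_{2} + v_{4} = 0 — sig = ⟨2 | 0⟩
  P = {6,8}:  v_{6} + v_{8} = 0 — sig = ⟨2 | 0⟩
  P = {5,7}:  v_{5} + v_{7} = v_{8} — sig = ⟨2 | 1⟩
  P = {4,5}:  v_{4} + v_{5} = v_{0} + v_{1} + v_{3} + v_{8} — sig = ⟨2 | 1 1 1 1⟩
  P = {5,6}:  v_{5} + v_{6} = v_{0} + v_{1} + v_{2} + v_{3} — sig = ⟨2 | 1 1 1 1⟩
  P = {0,1,3,7}:  v_{0} + v_{1} + v_{3} + v_{7} = v_{4} — sig = ⟨4 | 1⟩
  P = {0,1,2,3,8}:  v_{0} + v_{1} + v_{2} + v_{3} + v_{8} = v_{5} — sig = ⟨5 | 1⟩

Sorted signature multiset PRS(X):
{ ⟨2 | 0⟩ ×2,  ⟨2 | 1⟩,  ⟨2 | 1 1 1 1⟩ ×2,  ⟨4 | 1⟩,  ⟨5 | 1⟩ }


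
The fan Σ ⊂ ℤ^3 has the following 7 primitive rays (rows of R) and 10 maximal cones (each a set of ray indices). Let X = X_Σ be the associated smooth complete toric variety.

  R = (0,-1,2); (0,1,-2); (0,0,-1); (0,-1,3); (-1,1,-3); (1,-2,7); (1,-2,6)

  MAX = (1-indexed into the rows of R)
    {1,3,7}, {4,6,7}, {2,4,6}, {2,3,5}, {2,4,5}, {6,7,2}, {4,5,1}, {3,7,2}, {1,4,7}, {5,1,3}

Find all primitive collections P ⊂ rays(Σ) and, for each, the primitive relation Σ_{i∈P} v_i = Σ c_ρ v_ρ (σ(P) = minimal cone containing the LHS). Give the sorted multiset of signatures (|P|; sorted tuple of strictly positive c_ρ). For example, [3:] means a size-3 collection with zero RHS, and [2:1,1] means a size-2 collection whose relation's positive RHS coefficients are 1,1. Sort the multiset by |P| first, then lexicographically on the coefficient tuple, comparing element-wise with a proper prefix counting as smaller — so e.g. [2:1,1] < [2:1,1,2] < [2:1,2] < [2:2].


Primitive collections (7):

  P={1,2}:  v_{1} + v_{2} = 0  ⟹  sig = [2:]
  P={3,4}:  v_{3} + v_{4} = v_{1}  ⟹  sig = [2:1]
  P={3,6}:  v_{3} + v_{6} = v_{7}  ⟹  sig = [2:1]
  P={5,7}:  v_{5} + v_{7} = v_{4}  ⟹  sig = [2:1]
  P={1,6}:  v_{1} + v_{6} = v_{4} + v_{7}  ⟹  sig = [2:1,1]
  P={5,6}:  v_{5} + v_{6} = v_{2} + 2·v_{4}  ⟹  sig = [2:1,2]
  P={2,4,7}:  v_{2} + v_{4} + v_{7} = v_{6}  ⟹  sig = [3:1]

Signatures (|P|; sorted positive RHS coefficients), sorted:
    [2:]
    [2:1]
    [2:1]
    [2:1]
    [2:1,1]
    [2:1,2]
    [3:1]


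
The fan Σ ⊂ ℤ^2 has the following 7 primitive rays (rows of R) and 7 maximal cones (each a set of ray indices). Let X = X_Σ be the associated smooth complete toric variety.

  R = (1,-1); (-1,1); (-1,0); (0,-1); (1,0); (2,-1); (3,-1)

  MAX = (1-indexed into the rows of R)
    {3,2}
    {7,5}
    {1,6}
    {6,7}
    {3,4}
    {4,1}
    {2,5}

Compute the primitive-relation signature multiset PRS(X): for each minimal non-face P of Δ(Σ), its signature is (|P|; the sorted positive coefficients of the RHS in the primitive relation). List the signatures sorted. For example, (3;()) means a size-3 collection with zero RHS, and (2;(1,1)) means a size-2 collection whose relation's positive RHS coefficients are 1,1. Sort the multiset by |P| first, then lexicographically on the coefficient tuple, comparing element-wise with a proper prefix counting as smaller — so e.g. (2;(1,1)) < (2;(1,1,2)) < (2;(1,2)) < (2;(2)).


14 collections generate NE(X_Σ); each relation:

  {1,2}:  v_{1} + v_{2} = 0  →  sig = (2;())
  {3,5}:  v_{3} + v_{5} = 0  →  sig = (2;())
  {1,3}:  v_{1} + v_{3} = v_{4}  →  sig = (2;(1))
  {1,5}:  v_{1} + v_{5} = v_{6}  →  sig = (2;(1))
  {2,4}:  v_{2} + v_{4} = v_{3}  →  sig = (2;(1))
  {2,6}:  v_{2} + v_{6} = v_{5}  →  sig = (2;(1))
  {3,6}:  v_{3} + v_{6} = v_{1}  →  sig = (2;(1))
  {3,7}:  v_{3} + v_{7} = v_{6}  →  sig = (2;(1))
  {4,5}:  v_{4} + v_{5} = v_{1}  →  sig = (2;(1))
  {5,6}:  v_{5} + v_{6} = v_{7}  →  sig = (2;(1))
  {4,7}:  v_{4} + v_{7} = v_{1} + v_{6}  →  sig = (2;(1,1))
  {1,7}:  v_{1} + v_{7} = 2·v_{6}  →  sig = (2;(2))
  {2,7}:  v_{2} + v_{7} = 2·v_{5}  →  sig = (2;(2))
  {4,6}:  v_{4} + v_{6} = 2·v_{1}  →  sig = (2;(2))

Sorted signature multiset PRS(X):
    (2;())
    (2;())
    (2;(1))
    (2;(1))
    (2;(1))
    (2;(1))
    (2;(1))
    (2;(1))
    (2;(1))
    (2;(1))
    (2;(1,1))
    (2;(2))
    (2;(2))
    (2;(2))


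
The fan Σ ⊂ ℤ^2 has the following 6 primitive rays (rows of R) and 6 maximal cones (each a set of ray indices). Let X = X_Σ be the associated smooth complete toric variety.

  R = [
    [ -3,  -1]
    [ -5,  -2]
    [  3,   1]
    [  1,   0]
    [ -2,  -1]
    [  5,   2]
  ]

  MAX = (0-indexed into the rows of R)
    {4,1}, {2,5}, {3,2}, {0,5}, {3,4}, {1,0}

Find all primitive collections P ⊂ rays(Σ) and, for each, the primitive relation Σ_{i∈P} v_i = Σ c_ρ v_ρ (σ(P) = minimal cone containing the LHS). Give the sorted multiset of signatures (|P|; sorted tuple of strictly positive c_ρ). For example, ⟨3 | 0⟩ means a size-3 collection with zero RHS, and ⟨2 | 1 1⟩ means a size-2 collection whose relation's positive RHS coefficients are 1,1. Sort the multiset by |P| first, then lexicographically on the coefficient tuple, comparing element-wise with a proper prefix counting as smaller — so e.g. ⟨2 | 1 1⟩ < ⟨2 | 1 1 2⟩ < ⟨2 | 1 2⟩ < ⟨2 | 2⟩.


9 collections generate NE(X_Σ); each relation:

  • {0,2}:  v_{0} + v_{2} = 0  ⟹  sig = ⟨2 | 0⟩
  • {1,5}:  v_{1} + v_{5} = 0  ⟹  sig = ⟨2 | 0⟩
  • {0,3}:  v_{0} + v_{3} = v_{4}  ⟹  sig = ⟨2 | 1⟩
  • {0,4}:  v_{0} + v_{4} = v_{1}  ⟹  sig = ⟨2 | 1⟩
  • {1,2}:  v_{1} + v_{2} = v_{4}  ⟹  sig = ⟨2 | 1⟩
  • {2,4}:  v_{2} + v_{4} = v_{3}  ⟹  sig = ⟨2 | 1⟩
  • {4,5}:  v_{4} + v_{5} = v_{2}  ⟹  sig = ⟨2 | 1⟩
  • {1,3}:  v_{1} + v_{3} = 2·v_{4}  ⟹  sig = ⟨2 | 2⟩
  • {3,5}:  v_{3} + v_{5} = 2·v_{2}  ⟹  sig = ⟨2 | 2⟩

Sorted signature multiset PRS(X):
    |P|=2: 9 collections, coeffs (), (), (1), (1), (1), (1), (1), (2), (2)


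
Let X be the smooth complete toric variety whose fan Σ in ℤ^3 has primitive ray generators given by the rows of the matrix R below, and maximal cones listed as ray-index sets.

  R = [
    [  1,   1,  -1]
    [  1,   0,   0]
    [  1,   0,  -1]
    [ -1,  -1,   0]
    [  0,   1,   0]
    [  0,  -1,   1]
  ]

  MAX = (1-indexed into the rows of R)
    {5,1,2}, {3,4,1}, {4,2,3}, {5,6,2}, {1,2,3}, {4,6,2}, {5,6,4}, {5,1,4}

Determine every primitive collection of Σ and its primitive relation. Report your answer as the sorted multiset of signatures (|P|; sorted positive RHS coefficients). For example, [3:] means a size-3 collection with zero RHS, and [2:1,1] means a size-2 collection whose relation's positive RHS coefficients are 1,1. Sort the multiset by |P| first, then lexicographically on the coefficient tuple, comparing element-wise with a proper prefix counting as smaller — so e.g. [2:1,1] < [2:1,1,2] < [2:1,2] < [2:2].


5 minimal non-faces of Δ(Σ) (on 6 rays):

  P={1,6}:  v_{1} + v_{6} = v_{2} — sig = [2:1]
  P={3,5}:  v_{3} + v_{5} = v_{1} — sig = [2:1]
  P={3,6}:  v_{3} + v_{6} = 2·v_{2} + v_{4} — sig = [2:1,2]
  P={2,4,5}:  v_{2} + v_{4} + v_{5} = 0 — sig = [3:]
  P={1,2,4}:  v_{1} + v_{2} + v_{4} = v_{3} — sig = [3:1]

so the primitive-relation signature multiset is
    [2:1]
    [2:1]
    [2:1,2]
    [3:]
    [3:1]


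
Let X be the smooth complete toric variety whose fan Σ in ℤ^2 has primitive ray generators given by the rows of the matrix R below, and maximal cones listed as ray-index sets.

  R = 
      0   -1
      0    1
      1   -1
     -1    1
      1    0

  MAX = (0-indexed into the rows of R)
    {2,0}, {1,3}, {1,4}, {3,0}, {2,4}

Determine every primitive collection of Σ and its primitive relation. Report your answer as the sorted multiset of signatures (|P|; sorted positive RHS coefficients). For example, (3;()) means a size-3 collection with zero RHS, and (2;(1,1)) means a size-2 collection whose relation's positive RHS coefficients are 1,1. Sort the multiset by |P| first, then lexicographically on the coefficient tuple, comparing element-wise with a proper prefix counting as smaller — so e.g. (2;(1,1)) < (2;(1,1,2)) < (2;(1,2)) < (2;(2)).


5 collections generate NE(X_Σ); each relation:

  {0,1}:  v_{0} + v_{1} = 0  →  sig = (2;())
  {2,3}:  v_{2} + v_{3} = 0  →  sig = (2;())
  {0,4}:  v_{0} + v_{4} = v_{2}  →  sig = (2;(1))
  {1,2}:  v_{1} + v_{2} = v_{4}  →  sig = (2;(1))
  {3,4}:  v_{3} + v_{4} = v_{1}  →  sig = (2;(1))

Signatures (|P|; sorted positive RHS coefficients), sorted:
[(2;()), (2;()), (2;(1)), (2;(1)), (2;(1))]


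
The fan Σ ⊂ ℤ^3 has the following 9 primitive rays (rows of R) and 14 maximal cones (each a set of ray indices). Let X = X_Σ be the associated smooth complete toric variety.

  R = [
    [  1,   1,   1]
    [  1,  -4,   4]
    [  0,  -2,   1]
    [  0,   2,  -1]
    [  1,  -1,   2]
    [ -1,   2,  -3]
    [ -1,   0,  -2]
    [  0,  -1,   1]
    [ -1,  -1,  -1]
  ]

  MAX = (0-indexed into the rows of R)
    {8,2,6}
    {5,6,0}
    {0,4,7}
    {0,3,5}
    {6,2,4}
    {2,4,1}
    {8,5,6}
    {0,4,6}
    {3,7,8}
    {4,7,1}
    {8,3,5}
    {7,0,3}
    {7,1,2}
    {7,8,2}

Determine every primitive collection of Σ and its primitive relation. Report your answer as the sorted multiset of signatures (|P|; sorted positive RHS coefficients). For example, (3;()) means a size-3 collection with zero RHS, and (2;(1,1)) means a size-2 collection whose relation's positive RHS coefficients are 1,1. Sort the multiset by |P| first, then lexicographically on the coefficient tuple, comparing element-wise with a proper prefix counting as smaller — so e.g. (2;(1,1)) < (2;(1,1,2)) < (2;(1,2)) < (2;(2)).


16 collections generate NE(X_Σ); each relation:

  P={0,8}:  v_{0} + v_{8} = 0  ⟹  sig = (2;())
  P={2,3}:  v_{2} + v_{3} = 0  ⟹  sig = (2;())
  P={0,2}:  v_{0} + v_{2} = v_{4}  ⟹  sig = (2;(1))
  P={1,5}:  v_{1} + v_{5} = v_{2}  ⟹  sig = (2;(1))
  P={2,5}:  v_{2} + v_{5} = v_{6}  ⟹  sig = (2;(1))
  P={3,4}:  v_{3} + v_{4} = v_{0}  ⟹  sig = (2;(1))
  P={3,6}:  v_{3} + v_{6} = v_{5}  ⟹  sig = (2;(1))
  P={4,8}:  v_{4} + v_{8} = v_{2}  ⟹  sig = (2;(1))
  P={6,7}:  v_{6} + v_{7} = v_{8}  ⟹  sig = (2;(1))
  P={1,3}:  v_{1} + v_{3} = v_{4} + v_{7}  ⟹  sig = (2;(1,1))
  P={4,5}:  v_{4} + v_{5} = v_{0} + v_{6}  ⟹  sig = (2;(1,1))
  P={5,7}:  v_{5} + v_{7} = v_{3} + v_{8}  ⟹  sig = (2;(1,1))
  P={0,1}:  v_{0} + v_{1} = 2·v_{4} + v_{7}  ⟹  sig = (2;(1,2))
  P={1,8}:  v_{1} + v_{8} = 2·v_{2} + v_{7}  ⟹  sig = (2;(1,2))
  P={1,6}:  v_{1} + v_{6} = 2·v_{2}  ⟹  sig = (2;(2))
  P={2,4,7}:  v_{2} + v_{4} + v_{7} = v_{1}  ⟹  sig = (3;(1))

Signatures (|P|; sorted positive RHS coefficients), sorted:
[(2;()), (2;()), (2;(1)), (2;(1)), (2;(1)), (2;(1)), (2;(1)), (2;(1)), (2;(1)), (2;(1,1)), (2;(1,1)), (2;(1,1)), (2;(1,2)), (2;(1,2)), (2;(2)), (3;(1))]


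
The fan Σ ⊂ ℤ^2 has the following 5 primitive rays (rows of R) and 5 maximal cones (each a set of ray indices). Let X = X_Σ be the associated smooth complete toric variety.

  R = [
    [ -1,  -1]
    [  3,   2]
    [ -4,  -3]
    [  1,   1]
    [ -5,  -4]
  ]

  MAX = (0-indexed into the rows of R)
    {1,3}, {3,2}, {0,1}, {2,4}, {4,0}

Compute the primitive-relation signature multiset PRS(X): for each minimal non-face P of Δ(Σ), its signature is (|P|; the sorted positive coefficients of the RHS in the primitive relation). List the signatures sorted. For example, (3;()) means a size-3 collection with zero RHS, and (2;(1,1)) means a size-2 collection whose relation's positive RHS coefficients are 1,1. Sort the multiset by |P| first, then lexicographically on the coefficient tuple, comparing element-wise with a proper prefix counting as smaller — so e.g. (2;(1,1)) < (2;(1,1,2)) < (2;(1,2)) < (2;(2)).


|primitive collections| = 5. Relations:

  P = {0,3}:  v_{0} + v_{3} = 0  so sig = (2;())
  P = {0,2}:  v_{0} + v_{2} = v_{4}  so sig = (2;(1))
  P = {1,2}:  v_{1} + v_{2} = v_{0}  so sig = (2;(1))
  P = {3,4}:  v_{3} + v_{4} = v_{2}  so sig = (2;(1))
  P = {1,4}:  v_{1} + v_{4} = 2·v_{0}  so sig = (2;(2))

Sorted signature multiset PRS(X):
    (2;())
    (2;(1))
    (2;(1))
    (2;(1))
    (2;(2))


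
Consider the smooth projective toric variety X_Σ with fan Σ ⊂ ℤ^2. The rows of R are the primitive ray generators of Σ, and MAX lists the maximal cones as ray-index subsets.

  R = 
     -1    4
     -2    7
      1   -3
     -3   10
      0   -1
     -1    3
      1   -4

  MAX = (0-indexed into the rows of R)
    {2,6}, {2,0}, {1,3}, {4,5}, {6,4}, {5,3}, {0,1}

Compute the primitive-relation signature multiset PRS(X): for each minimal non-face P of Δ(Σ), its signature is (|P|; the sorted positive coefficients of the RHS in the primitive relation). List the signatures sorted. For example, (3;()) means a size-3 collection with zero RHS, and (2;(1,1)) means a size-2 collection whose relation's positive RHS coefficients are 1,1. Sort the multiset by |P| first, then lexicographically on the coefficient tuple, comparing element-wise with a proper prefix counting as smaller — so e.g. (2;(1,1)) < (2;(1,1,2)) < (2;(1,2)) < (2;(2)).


|primitive collections| = 14. Relations:

  {0,6}:  v_{0} + v_{6} = 0  ⟹  sig = (2;())
  {2,5}:  v_{2} + v_{5} = 0  ⟹  sig = (2;())
  {0,4}:  v_{0} + v_{4} = v_{5}  ⟹  sig = (2;(1))
  {0,5}:  v_{0} + v_{5} = v_{1}  ⟹  sig = (2;(1))
  {1,2}:  v_{1} + v_{2} = v_{0}  ⟹  sig = (2;(1))
  {1,5}:  v_{1} + v_{5} = v_{3}  ⟹  sig = (2;(1))
  {1,6}:  v_{1} + v_{6} = v_{5}  ⟹  sig = (2;(1))
  {2,3}:  v_{2} + v_{3} = v_{1}  ⟹  sig = (2;(1))
  {2,4}:  v_{2} + v_{4} = v_{6}  ⟹  sig = (2;(1))
  {5,6}:  v_{5} + v_{6} = v_{4}  ⟹  sig = (2;(1))
  {0,3}:  v_{0} + v_{3} = 2·v_{1}  ⟹  sig = (2;(2))
  {1,4}:  v_{1} + v_{4} = 2·v_{5}  ⟹  sig = (2;(2))
  {3,6}:  v_{3} + v_{6} = 2·v_{5}  ⟹  sig = (2;(2))
  {3,4}:  v_{3} + v_{4} = 3·v_{5}  ⟹  sig = (2;(3))

Signatures (|P|; sorted positive RHS coefficients), sorted:
[(2;()), (2;()), (2;(1)), (2;(1)), (2;(1)), (2;(1)), (2;(1)), (2;(1)), (2;(1)), (2;(1)), (2;(2)), (2;(2)), (2;(2)), (2;(3))]


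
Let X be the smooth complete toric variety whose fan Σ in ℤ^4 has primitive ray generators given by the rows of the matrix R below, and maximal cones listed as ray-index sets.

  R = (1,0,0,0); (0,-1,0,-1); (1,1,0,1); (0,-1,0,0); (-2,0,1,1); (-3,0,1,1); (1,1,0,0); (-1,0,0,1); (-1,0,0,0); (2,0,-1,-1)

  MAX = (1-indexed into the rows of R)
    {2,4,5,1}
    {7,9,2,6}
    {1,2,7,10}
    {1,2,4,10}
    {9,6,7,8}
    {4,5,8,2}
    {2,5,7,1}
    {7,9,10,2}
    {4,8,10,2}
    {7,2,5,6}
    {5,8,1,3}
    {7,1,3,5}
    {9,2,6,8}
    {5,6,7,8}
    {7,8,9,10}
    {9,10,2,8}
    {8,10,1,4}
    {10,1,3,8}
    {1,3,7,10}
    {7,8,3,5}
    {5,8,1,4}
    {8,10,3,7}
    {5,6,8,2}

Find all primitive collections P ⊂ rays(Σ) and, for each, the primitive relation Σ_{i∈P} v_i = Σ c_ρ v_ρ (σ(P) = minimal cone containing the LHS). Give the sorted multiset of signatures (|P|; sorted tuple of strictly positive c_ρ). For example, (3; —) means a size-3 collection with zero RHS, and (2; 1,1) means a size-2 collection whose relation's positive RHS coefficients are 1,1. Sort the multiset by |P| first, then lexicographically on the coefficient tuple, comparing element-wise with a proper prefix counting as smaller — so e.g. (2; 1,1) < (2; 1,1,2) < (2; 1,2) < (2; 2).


15 minimal non-faces of Δ(Σ) (on 10 rays):

  {1,9}:  v_{1} + v_{9} = 0 — sig = (2; —)
  {5,10}:  v_{5} + v_{10} = 0 — sig = (2; —)
  {1,6}:  v_{1} + v_{6} = v_{5} — sig = (2; 1)
  {2,3}:  v_{2} + v_{3} = v_{1} — sig = (2; 1)
  {4,7}:  v_{4} + v_{7} = v_{1} — sig = (2; 1)
  {5,9}:  v_{5} + v_{9} = v_{6} — sig = (2; 1)
  {6,10}:  v_{6} + v_{10} = v_{9} — sig = (2; 1)
  {3,9}:  v_{3} + v_{9} = v_{7} + v_{8} — sig = (2; 1,1)
  {4,9}:  v_{4} + v_{9} = v_{2} + v_{8} — sig = (2; 1,1)
  {3,6}:  v_{3} + v_{6} = v_{5} + v_{7} + v_{8} — sig = (2; 1,1,1)
  {4,6}:  v_{4} + v_{6} = v_{2} + v_{5} + v_{8} — sig = (2; 1,1,1)
  {3,4}:  v_{3} + v_{4} = 2·v_{1} + v_{8} — sig = (2; 1,2)
  {2,7,8}:  v_{2} + v_{7} + v_{8} = 0 — sig = (3; —)
  {1,2,8}:  v_{1} + v_{2} + v_{8} = v_{4} — sig = (3; 1)
  {1,7,8}:  v_{1} + v_{7} + v_{8} = v_{3} — sig = (3; 1)

Sorted signature multiset PRS(X):
    |P|=2: 12 collections, coeffs (), (), (1), (1), (1), (1), (1), (1,1), (1,1), (1,1,1), (1,1,1), (1,2)
    |P|=3: 3 collections, coeffs (), (1), (1)


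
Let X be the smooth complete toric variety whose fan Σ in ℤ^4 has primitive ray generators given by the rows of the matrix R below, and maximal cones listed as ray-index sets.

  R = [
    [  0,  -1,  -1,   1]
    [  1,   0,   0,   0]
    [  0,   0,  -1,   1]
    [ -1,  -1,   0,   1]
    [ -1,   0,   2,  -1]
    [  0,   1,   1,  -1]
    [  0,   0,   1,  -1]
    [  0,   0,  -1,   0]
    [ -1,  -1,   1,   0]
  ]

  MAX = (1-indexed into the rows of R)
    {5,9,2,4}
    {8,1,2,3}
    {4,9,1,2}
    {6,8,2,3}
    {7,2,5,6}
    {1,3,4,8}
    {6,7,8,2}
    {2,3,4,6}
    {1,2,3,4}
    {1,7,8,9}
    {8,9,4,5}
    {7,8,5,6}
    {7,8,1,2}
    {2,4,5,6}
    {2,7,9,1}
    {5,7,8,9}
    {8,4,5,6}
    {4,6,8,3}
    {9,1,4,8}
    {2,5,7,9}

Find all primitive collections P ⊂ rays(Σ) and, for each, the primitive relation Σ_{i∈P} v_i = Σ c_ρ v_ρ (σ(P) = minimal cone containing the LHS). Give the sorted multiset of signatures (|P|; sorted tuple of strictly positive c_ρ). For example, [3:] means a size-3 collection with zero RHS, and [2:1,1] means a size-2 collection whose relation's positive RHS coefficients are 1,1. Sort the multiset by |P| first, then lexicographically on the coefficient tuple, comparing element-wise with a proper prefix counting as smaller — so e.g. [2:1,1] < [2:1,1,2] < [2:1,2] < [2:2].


The 10 primitive collections of Σ (r=9, n=4):

  • {1,6}:  v_{1} + v_{6} = 0  so sig = [2:]
  • {3,7}:  v_{3} + v_{7} = 0  so sig = [2:]
  • {1,5}:  v_{1} + v_{5} = v_{9}  so sig = [2:1]
  • {3,9}:  v_{3} + v_{9} = v_{4}  so sig = [2:1]
  • {4,7}:  v_{4} + v_{7} = v_{9}  so sig = [2:1]
  • {6,9}:  v_{6} + v_{9} = v_{5}  so sig = [2:1]
  • {3,5}:  v_{3} + v_{5} = v_{4} + v_{6}  so sig = [2:1,1]
  • {2,4,8}:  v_{2} + v_{4} + v_{8} = v_{1}  so sig = [3:1]
  • {2,5,8}:  v_{2} + v_{5} + v_{8} = v_{7}  so sig = [3:1]
  • {2,8,9}:  v_{2} + v_{8} + v_{9} = v_{1} + v_{7}  so sig = [3:1,1]

Sorted signature multiset PRS(X):
[[2:], [2:], [2:1], [2:1], [2:1], [2:1], [2:1,1], [3:1], [3:1], [3:1,1]]


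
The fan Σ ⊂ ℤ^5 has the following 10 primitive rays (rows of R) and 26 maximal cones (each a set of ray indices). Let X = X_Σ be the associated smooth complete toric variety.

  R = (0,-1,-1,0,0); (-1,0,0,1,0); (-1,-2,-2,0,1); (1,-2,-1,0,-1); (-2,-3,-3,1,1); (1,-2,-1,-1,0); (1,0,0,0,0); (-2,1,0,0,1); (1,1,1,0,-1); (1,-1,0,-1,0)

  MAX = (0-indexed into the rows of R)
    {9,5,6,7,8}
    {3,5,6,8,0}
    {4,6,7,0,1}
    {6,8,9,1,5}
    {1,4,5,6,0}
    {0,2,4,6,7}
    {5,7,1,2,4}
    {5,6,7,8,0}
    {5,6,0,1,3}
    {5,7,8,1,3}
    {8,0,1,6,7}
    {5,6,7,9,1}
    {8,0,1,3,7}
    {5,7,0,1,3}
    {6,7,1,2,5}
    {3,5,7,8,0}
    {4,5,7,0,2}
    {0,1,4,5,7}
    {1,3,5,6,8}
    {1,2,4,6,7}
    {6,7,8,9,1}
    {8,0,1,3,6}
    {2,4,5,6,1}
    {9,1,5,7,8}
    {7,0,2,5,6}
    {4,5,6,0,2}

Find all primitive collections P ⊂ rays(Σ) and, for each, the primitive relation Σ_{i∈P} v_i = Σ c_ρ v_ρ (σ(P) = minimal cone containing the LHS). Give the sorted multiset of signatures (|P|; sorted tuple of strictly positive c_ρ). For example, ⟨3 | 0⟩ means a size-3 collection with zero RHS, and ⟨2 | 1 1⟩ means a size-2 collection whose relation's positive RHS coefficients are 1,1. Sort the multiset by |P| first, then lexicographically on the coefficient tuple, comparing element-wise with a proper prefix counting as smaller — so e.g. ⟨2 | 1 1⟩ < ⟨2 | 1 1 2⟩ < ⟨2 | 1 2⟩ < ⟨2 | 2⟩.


14 collections generate NE(X_Σ); each relation:

  • {0,9}:  v_{0} + v_{9} = v_{5} — sig = ⟨2 | 1⟩
  • {2,8}:  v_{2} + v_{8} = v_{0} — sig = ⟨2 | 1⟩
  • {4,9}:  v_{4} + v_{9} = v_{1} + v_{2} + v_{5} — sig = ⟨2 | 1 1 1⟩
  • {2,9}:  v_{2} + v_{9} = v_{1} + 2·v_{5} + v_{6} + v_{7} — sig = ⟨2 | 1 1 1 2⟩
  • {2,3}:  v_{2} + v_{3} = 2·v_{0} + v_{1} + v_{5} — sig = ⟨2 | 1 1 2⟩
  • {3,9}:  v_{3} + v_{9} = v_{1} + 2·v_{5} + v_{8} — sig = ⟨2 | 1 1 2⟩
  • {4,8}:  v_{4} + v_{8} = 2·v_{0} + v_{1} — sig = ⟨2 | 1 2⟩
  • {3,4}:  v_{3} + v_{4} = 3·v_{0} + 2·v_{1} + v_{5} — sig = ⟨2 | 1 2 3⟩
  • {0,1,2}:  v_{0} + v_{1} + v_{2} = v_{4} — sig = ⟨3 | 1⟩
  • {3,6,7}:  v_{3} + v_{6} + v_{7} = v_{0} — sig = ⟨3 | 1⟩
  • {0,1,5,8}:  v_{0} + v_{1} + v_{5} + v_{8} = v_{3} — sig = ⟨4 | 1⟩
  • {4,5,6,7}:  v_{4} + v_{5} + v_{6} + v_{7} = 2·v_{2} — sig = ⟨4 | 2⟩
  • {1,5,6,7,8}:  v_{1} + v_{5} + v_{6} + v_{7} + v_{8} = 0 — sig = ⟨5 | 0⟩
  • {0,1,5,6,7}:  v_{0} + v_{1} + v_{5} + v_{6} + v_{7} = v_{2} — sig = ⟨5 | 1⟩

Signatures (|P|; sorted positive RHS coefficients), sorted:
    |P|=2: 8 collections, coeffs (1), (1), (1,1,1), (1,1,1,2), (1,1,2), (1,1,2), (1,2), (1,2,3)
    |P|=3: 2 collections, coeffs (1), (1)
    |P|=4: 2 collections, coeffs (1), (2)
    |P|=5: 2 collections, coeffs (), (1)


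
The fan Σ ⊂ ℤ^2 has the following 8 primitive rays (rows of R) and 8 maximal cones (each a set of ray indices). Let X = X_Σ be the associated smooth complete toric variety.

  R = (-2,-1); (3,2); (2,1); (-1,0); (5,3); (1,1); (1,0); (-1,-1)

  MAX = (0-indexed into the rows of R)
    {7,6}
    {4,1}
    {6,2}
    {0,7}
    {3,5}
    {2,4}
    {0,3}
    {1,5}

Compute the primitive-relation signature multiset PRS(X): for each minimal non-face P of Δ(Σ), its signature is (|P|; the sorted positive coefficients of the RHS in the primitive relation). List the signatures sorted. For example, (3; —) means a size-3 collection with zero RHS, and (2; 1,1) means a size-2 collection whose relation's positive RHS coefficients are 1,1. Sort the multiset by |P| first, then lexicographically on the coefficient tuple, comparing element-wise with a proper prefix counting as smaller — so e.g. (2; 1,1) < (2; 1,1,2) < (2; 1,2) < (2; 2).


Primitive collections (20):

  P={0,2}:  v_{0} + v_{2} = 0  so sig = (2; —)
  P={3,6}:  v_{3} + v_{6} = 0  so sig = (2; —)
  P={5,7}:  v_{5} + v_{7} = 0  so sig = (2; —)
  P={0,1}:  v_{0} + v_{1} = v_{5}  so sig = (2; 1)
  P={0,4}:  v_{0} + v_{4} = v_{1}  so sig = (2; 1)
  P={0,5}:  v_{0} + v_{5} = v_{3}  so sig = (2; 1)
  P={0,6}:  v_{0} + v_{6} = v_{7}  so sig = (2; 1)
  P={1,2}:  v_{1} + v_{2} = v_{4}  so sig = (2; 1)
  P={1,7}:  v_{1} + v_{7} = v_{2}  so sig = (2; 1)
  P={2,3}:  v_{2} + v_{3} = v_{5}  so sig = (2; 1)
  P={2,5}:  v_{2} + v_{5} = v_{1}  so sig = (2; 1)
  P={2,7}:  v_{2} + v_{7} = v_{6}  so sig = (2; 1)
  P={3,7}:  v_{3} + v_{7} = v_{0}  so sig = (2; 1)
  P={5,6}:  v_{5} + v_{6} = v_{2}  so sig = (2; 1)
  P={3,4}:  v_{3} + v_{4} = v_{1} + v_{5}  so sig = (2; 1,1)
  P={1,3}:  v_{1} + v_{3} = 2·v_{5}  so sig = (2; 2)
  P={1,6}:  v_{1} + v_{6} = 2·v_{2}  so sig = (2; 2)
  P={4,5}:  v_{4} + v_{5} = 2·v_{1}  so sig = (2; 2)
  P={4,7}:  v_{4} + v_{7} = 2·v_{2}  so sig = (2; 2)
  P={4,6}:  v_{4} + v_{6} = 3·v_{2}  so sig = (2; 3)

so the primitive-relation signature multiset is
    |P|=2: 20 collections, coeffs (), (), (), (1), (1), (1), (1), (1), (1), (1), (1), (1), (1), (1), (1,1), (2), (2), (2), (2), (3)


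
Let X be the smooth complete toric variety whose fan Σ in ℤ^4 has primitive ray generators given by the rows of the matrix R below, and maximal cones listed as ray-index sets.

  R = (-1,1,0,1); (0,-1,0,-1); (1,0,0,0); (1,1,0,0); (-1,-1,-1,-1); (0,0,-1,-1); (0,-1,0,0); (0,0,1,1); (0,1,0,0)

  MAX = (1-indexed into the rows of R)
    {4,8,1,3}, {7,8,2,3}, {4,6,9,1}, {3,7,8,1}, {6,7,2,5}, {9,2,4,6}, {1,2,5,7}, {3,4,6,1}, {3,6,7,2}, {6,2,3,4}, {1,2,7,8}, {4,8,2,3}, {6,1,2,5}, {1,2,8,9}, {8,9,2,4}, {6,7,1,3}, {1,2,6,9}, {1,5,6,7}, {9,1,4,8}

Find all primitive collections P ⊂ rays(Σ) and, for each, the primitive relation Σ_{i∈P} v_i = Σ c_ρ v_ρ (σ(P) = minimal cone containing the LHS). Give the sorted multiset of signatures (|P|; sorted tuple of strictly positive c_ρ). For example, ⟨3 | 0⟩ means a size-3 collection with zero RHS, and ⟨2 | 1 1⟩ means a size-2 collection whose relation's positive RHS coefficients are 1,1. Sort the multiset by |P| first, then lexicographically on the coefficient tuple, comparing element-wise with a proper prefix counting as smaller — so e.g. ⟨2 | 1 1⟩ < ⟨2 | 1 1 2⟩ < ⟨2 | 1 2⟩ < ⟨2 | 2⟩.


Σ has 11 primitive collections:

  • {6,8}:  v_{6} + v_{8} = 0  ⇒ sig = ⟨2 | 0⟩
  • {7,9}:  v_{7} + v_{9} = 0  ⇒ sig = ⟨2 | 0⟩
  • {3,9}:  v_{3} + v_{9} = v_{4}  ⇒ sig = ⟨2 | 1⟩
  • {4,5}:  v_{4} + v_{5} = v_{6}  ⇒ sig = ⟨2 | 1⟩
  • {4,7}:  v_{4} + v_{7} = v_{3}  ⇒ sig = ⟨2 | 1⟩
  • {3,5}:  v_{3} + v_{5} = v_{6} + v_{7}  ⇒ sig = ⟨2 | 1 1⟩
  • {5,8}:  v_{5} + v_{8} = v_{1} + v_{2} + v_{7}  ⇒ sig = ⟨2 | 1 1 1⟩
  • {5,9}:  v_{5} + v_{9} = v_{1} + v_{2} + v_{6}  ⇒ sig = ⟨2 | 1 1 1⟩
  • {1,2,3}:  v_{1} + v_{2} + v_{3} = 0  ⇒ sig = ⟨3 | 0⟩
  • {1,2,4}:  v_{1} + v_{2} + v_{4} = v_{9}  ⇒ sig = ⟨3 | 1⟩
  • {1,2,6,7}:  v_{1} + v_{2} + v_{6} + v_{7} = v_{5}  ⇒ sig = ⟨4 | 1⟩

Sorted signature multiset PRS(X):
    ⟨2 | 0⟩
    ⟨2 | 0⟩
    ⟨2 | 1⟩
    ⟨2 | 1⟩
    ⟨2 | 1⟩
    ⟨2 | 1 1⟩
    ⟨2 | 1 1 1⟩
    ⟨2 | 1 1 1⟩
    ⟨3 | 0⟩
    ⟨3 | 1⟩
    ⟨4 | 1⟩


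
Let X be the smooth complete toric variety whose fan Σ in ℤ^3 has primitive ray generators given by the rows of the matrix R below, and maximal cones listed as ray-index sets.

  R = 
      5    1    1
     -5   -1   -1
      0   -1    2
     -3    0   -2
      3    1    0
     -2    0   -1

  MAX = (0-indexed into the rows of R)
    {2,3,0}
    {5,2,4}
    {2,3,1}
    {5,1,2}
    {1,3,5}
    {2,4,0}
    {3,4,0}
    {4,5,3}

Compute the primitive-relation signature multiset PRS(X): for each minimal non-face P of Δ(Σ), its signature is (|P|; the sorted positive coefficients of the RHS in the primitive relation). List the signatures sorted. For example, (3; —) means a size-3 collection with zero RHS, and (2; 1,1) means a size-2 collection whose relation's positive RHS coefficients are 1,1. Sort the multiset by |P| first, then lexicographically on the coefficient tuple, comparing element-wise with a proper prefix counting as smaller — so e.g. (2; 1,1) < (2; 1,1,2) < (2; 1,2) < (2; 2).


Δ(Σ) — 6 vertices, 5 min non-faces:

  {0,1}:  v_{0} + v_{1} = 0  so sig = (2; —)
  {0,5}:  v_{0} + v_{5} = v_{4}  so sig = (2; 1)
  {1,4}:  v_{1} + v_{4} = v_{5}  so sig = (2; 1)
  {2,3,4}:  v_{2} + v_{3} + v_{4} = 0  so sig = (3; —)
  {2,3,5}:  v_{2} + v_{3} + v_{5} = v_{1}  so sig = (3; 1)

Signatures (|P|; sorted positive RHS coefficients), sorted:
    |P|=2: 3 collections, coeffs (), (1), (1)
    |P|=3: 2 collections, coeffs (), (1)


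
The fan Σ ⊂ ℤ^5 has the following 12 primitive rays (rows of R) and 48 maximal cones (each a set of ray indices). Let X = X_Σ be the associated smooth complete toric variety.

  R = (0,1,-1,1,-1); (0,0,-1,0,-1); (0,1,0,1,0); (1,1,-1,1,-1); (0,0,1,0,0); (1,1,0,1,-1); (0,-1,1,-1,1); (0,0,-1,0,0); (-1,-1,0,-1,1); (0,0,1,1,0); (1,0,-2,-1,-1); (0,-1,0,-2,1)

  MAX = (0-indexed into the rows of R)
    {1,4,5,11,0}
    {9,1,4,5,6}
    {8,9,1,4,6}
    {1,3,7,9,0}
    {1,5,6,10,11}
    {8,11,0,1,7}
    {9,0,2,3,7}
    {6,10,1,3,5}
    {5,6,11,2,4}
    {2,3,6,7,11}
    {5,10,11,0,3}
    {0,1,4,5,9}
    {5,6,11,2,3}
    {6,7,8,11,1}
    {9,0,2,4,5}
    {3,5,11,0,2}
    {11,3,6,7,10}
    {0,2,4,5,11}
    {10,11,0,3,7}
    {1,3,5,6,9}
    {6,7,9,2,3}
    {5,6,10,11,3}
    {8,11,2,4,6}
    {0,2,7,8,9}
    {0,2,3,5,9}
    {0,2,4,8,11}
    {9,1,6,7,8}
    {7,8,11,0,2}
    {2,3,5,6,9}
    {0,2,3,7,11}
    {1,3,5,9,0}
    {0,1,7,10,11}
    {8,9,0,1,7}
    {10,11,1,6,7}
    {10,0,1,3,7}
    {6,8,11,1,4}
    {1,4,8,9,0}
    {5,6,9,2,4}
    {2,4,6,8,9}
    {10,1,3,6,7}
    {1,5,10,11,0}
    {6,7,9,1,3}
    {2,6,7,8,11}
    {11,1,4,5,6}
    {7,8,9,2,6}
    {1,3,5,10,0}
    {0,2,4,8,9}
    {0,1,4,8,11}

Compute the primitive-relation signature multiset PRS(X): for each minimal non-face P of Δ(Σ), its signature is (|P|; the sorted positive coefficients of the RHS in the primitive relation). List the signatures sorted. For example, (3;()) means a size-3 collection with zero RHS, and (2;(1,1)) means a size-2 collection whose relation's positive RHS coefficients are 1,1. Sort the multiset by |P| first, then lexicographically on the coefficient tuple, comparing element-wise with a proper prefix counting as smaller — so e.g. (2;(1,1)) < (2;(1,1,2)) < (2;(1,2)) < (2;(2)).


13 collections generate NE(X_Σ); each relation:

  P={0,6}:  v_{0} + v_{6} = 0  so sig = (2;())
  P={4,7}:  v_{4} + v_{7} = 0  so sig = (2;())
  P={5,8}:  v_{5} + v_{8} = 0  so sig = (2;())
  P={1,2}:  v_{1} + v_{2} = v_{0}  so sig = (2;(1))
  P={3,4}:  v_{3} + v_{4} = v_{5}  so sig = (2;(1))
  P={3,8}:  v_{3} + v_{8} = v_{7}  so sig = (2;(1))
  P={5,7}:  v_{5} + v_{7} = v_{3}  so sig = (2;(1))
  P={9,11}:  v_{9} + v_{11} = v_{6}  so sig = (2;(1))
  P={2,10}:  v_{2} + v_{10} = v_{0} + v_{3} + v_{11}  so sig = (2;(1,1,1))
  P={4,10}:  v_{4} + v_{10} = v_{1} + v_{5} + v_{11}  so sig = (2;(1,1,1))
  P={8,10}:  v_{8} + v_{10} = v_{1} + v_{7} + v_{11}  so sig = (2;(1,1,1))
  P={9,10}:  v_{9} + v_{10} = v_{1} + v_{3} + v_{6}  so sig = (2;(1,1,1))
  P={1,3,11}:  v_{1} + v_{3} + v_{11} = v_{10}  so sig = (3;(1))

Signatures (|P|; sorted positive RHS coefficients), sorted:
    (2;())
    (2;())
    (2;())
    (2;(1))
    (2;(1))
    (2;(1))
    (2;(1))
    (2;(1))
    (2;(1,1,1))
    (2;(1,1,1))
    (2;(1,1,1))
    (2;(1,1,1))
    (3;(1))


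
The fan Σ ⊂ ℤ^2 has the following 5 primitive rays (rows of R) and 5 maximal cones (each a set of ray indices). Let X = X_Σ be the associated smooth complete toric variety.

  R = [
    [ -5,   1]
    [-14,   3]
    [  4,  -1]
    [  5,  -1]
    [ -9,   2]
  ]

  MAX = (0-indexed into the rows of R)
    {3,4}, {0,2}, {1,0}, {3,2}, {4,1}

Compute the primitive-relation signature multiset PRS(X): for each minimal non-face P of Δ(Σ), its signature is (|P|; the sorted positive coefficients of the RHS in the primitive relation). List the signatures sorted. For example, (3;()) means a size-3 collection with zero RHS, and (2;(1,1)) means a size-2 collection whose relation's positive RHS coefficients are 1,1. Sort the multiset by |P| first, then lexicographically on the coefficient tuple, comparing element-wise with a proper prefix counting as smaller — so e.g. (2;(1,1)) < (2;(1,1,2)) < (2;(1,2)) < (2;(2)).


Primitive collections (5):

  P={0,3}:  v_{0} + v_{3} = 0 ; sig = (2;())
  P={0,4}:  v_{0} + v_{4} = v_{1} ; sig = (2;(1))
  P={1,3}:  v_{1} + v_{3} = v_{4} ; sig = (2;(1))
  P={2,4}:  v_{2} + v_{4} = v_{0} ; sig = (2;(1))
  P={1,2}:  v_{1} + v_{2} = 2·v_{0} ; sig = (2;(2))

so the primitive-relation signature multiset is
    (2;())
    (2;(1))
    (2;(1))
    (2;(1))
    (2;(2))


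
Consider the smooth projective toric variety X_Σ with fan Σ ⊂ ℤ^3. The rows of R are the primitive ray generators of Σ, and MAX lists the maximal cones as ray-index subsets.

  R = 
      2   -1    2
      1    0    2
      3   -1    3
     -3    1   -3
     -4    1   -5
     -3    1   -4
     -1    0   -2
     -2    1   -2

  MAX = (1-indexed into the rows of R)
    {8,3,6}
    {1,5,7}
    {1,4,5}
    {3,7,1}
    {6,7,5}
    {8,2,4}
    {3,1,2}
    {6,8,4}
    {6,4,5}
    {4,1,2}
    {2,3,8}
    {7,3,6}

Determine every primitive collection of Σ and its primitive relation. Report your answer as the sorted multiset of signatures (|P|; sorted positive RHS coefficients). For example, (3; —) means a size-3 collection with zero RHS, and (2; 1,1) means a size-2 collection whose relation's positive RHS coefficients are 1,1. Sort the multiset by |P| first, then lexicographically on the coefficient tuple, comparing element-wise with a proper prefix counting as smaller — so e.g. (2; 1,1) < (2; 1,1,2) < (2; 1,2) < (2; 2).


Σ has 10 primitive collections:

  {1,8}:  v_{1} + v_{8} = 0 ; sig = (2; —)
  {2,7}:  v_{2} + v_{7} = 0 ; sig = (2; —)
  {3,4}:  v_{3} + v_{4} = 0 ; sig = (2; —)
  {1,6}:  v_{1} + v_{6} = v_{7} ; sig = (2; 1)
  {2,5}:  v_{2} + v_{5} = v_{4} ; sig = (2; 1)
  {2,6}:  v_{2} + v_{6} = v_{8} ; sig = (2; 1)
  {3,5}:  v_{3} + v_{5} = v_{7} ; sig = (2; 1)
  {4,7}:  v_{4} + v_{7} = v_{5} ; sig = (2; 1)
  {7,8}:  v_{7} + v_{8} = v_{6} ; sig = (2; 1)
  {5,8}:  v_{5} + v_{8} = v_{4} + v_{6} ; sig = (2; 1,1)

Hence PRS(X_Σ) =
    (2; —)
    (2; —)
    (2; —)
    (2; 1)
    (2; 1)
    (2; 1)
    (2; 1)
    (2; 1)
    (2; 1)
    (2; 1,1)


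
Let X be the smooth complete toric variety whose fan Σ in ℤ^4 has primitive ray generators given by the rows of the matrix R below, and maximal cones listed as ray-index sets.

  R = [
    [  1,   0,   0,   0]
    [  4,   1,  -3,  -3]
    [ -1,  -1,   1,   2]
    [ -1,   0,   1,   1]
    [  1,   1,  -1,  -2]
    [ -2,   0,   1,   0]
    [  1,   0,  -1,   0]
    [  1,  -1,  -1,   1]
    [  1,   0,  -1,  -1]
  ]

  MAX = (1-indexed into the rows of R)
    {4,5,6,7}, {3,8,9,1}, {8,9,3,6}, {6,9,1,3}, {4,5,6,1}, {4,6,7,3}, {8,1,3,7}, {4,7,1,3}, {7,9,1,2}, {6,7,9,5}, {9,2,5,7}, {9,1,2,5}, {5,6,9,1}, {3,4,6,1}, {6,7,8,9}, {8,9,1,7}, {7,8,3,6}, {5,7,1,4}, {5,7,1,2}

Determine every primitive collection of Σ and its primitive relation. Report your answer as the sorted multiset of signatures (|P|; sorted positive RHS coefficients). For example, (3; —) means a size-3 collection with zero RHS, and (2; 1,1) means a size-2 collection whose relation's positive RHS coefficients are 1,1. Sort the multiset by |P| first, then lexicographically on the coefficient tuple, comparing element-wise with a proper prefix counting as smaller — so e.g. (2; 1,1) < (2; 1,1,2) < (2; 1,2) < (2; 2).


|primitive collections| = 12. Relations:

  • {3,5}:  v_{3} + v_{5} = 0 ; sig = (2; —)
  • {4,9}:  v_{4} + v_{9} = 0 ; sig = (2; —)
  • {2,6}:  v_{2} + v_{6} = v_{5} + v_{9} ; sig = (2; 1,1)
  • {4,8}:  v_{4} + v_{8} = v_{3} + v_{7} ; sig = (2; 1,1)
  • {5,8}:  v_{5} + v_{8} = v_{7} + v_{9} ; sig = (2; 1,1)
  • {2,3}:  v_{2} + v_{3} = v_{1} + v_{7} + v_{9} ; sig = (2; 1,1,1)
  • {2,4}:  v_{2} + v_{4} = v_{1} + v_{5} + v_{7} ; sig = (2; 1,1,1)
  • {2,8}:  v_{2} + v_{8} = v_{1} + 2·v_{7} + 2·v_{9} ; sig = (2; 1,2,2)
  • {1,6,7}:  v_{1} + v_{6} + v_{7} = 0 ; sig = (3; —)
  • {3,7,9}:  v_{3} + v_{7} + v_{9} = v_{8} ; sig = (3; 1)
  • {1,6,8}:  v_{1} + v_{6} + v_{8} = v_{3} + v_{9} ; sig = (3; 1,1)
  • {1,5,7,9}:  v_{1} + v_{5} + v_{7} + v_{9} = v_{2} ; sig = (4; 1)

Signatures (|P|; sorted positive RHS coefficients), sorted:
{ (2; —) ×2,  (2; 1,1) ×3,  (2; 1,1,1) ×2,  (2; 1,2,2),  (3; —),  (3; 1),  (3; 1,1),  (4; 1) }


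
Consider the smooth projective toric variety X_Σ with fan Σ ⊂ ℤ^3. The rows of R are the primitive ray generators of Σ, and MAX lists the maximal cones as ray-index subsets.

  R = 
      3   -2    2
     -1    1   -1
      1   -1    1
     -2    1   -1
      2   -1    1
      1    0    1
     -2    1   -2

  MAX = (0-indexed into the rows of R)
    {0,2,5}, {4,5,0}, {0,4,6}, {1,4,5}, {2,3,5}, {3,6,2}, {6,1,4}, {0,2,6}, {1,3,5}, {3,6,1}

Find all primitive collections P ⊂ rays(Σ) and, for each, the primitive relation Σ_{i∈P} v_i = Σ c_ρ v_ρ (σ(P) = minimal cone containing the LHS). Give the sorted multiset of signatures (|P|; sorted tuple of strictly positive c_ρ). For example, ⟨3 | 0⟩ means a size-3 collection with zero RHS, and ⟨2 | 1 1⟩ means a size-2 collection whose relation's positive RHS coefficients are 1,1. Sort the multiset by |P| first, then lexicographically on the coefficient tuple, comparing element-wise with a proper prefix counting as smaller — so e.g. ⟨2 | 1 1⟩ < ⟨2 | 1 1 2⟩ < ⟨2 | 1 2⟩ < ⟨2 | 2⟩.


Σ has 6 primitive collections:

  • {1,2}:  v_{1} + v_{2} = 0  so sig = ⟨2 | 0⟩
  • {3,4}:  v_{3} + v_{4} = 0  so sig = ⟨2 | 0⟩
  • {0,1}:  v_{0} + v_{1} = v_{4}  so sig = ⟨2 | 1⟩
  • {0,3}:  v_{0} + v_{3} = v_{2}  so sig = ⟨2 | 1⟩
  • {2,4}:  v_{2} + v_{4} = v_{0}  so sig = ⟨2 | 1⟩
  • {5,6}:  v_{5} + v_{6} = v_{1}  so sig = ⟨2 | 1⟩

Signatures (|P|; sorted positive RHS coefficients), sorted:
{ ⟨2 | 0⟩ ×2,  ⟨2 | 1⟩ ×4 }
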